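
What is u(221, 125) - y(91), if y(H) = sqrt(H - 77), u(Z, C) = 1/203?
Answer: 1/203 - sqrt(14) ≈ -3.7367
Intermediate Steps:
u(Z, C) = 1/203
y(H) = sqrt(-77 + H)
u(221, 125) - y(91) = 1/203 - sqrt(-77 + 91) = 1/203 - sqrt(14)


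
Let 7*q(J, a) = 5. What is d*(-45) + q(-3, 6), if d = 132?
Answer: -41575/7 ≈ -5939.3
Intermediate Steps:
q(J, a) = 5/7 (q(J, a) = (1/7)*5 = 5/7)
d*(-45) + q(-3, 6) = 132*(-45) + 5/7 = -5940 + 5/7 = -41575/7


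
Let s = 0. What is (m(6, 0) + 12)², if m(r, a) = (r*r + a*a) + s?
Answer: 2304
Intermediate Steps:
m(r, a) = a² + r² (m(r, a) = (r*r + a*a) + 0 = (r² + a²) + 0 = (a² + r²) + 0 = a² + r²)
(m(6, 0) + 12)² = ((0² + 6²) + 12)² = ((0 + 36) + 12)² = (36 + 12)² = 48² = 2304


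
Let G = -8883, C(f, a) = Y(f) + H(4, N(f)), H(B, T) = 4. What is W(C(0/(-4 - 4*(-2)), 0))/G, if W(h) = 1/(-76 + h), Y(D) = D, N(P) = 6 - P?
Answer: 1/639576 ≈ 1.5635e-6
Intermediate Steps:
C(f, a) = 4 + f (C(f, a) = f + 4 = 4 + f)
W(C(0/(-4 - 4*(-2)), 0))/G = 1/((-76 + (4 + 0/(-4 - 4*(-2))))*(-8883)) = -1/8883/(-76 + (4 + 0/(-4 + 8))) = -1/8883/(-76 + (4 + 0/4)) = -1/8883/(-76 + (4 + 0*(¼))) = -1/8883/(-76 + (4 + 0)) = -1/8883/(-76 + 4) = -1/8883/(-72) = -1/72*(-1/8883) = 1/639576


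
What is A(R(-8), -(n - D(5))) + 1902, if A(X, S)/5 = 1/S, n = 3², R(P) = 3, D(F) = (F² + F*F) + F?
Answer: 87497/46 ≈ 1902.1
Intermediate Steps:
D(F) = F + 2*F² (D(F) = (F² + F²) + F = 2*F² + F = F + 2*F²)
n = 9
A(X, S) = 5/S
A(R(-8), -(n - D(5))) + 1902 = 5/((-(9 - 5*(1 + 2*5)))) + 1902 = 5/((-(9 - 5*(1 + 10)))) + 1902 = 5/((-(9 - 5*11))) + 1902 = 5/((-(9 - 1*55))) + 1902 = 5/((-(9 - 55))) + 1902 = 5/((-1*(-46))) + 1902 = 5/46 + 1902 = 87497/46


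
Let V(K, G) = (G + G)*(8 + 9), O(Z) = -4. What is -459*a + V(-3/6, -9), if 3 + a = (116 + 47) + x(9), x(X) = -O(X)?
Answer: -75582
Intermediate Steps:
x(X) = 4 (x(X) = -1*(-4) = 4)
V(K, G) = 34*G (V(K, G) = (2*G)*17 = 34*G)
a = 164 (a = -3 + ((116 + 47) + 4) = -3 + (163 + 4) = -3 + 167 = 164)
-459*a + V(-3/6, -9) = -459*164 + 34*(-9) = -75276 - 306 = -75582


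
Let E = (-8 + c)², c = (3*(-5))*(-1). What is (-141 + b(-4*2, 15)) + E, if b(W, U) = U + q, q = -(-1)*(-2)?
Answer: -79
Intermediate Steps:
c = 15 (c = -15*(-1) = 15)
q = -2 (q = -1*2 = -2)
E = 49 (E = (-8 + 15)² = 7² = 49)
b(W, U) = -2 + U (b(W, U) = U - 2 = -2 + U)
(-141 + b(-4*2, 15)) + E = (-141 + (-2 + 15)) + 49 = (-141 + 13) + 49 = -128 + 49 = -79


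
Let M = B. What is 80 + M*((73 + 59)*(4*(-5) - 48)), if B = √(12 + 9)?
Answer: 80 - 8976*√21 ≈ -41053.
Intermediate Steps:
B = √21 ≈ 4.5826
M = √21 ≈ 4.5826
80 + M*((73 + 59)*(4*(-5) - 48)) = 80 + √21*((73 + 59)*(4*(-5) - 48)) = 80 + √21*(132*(-20 - 48)) = 80 + √21*(132*(-68)) = 80 + √21*(-8976) = 80 - 8976*√21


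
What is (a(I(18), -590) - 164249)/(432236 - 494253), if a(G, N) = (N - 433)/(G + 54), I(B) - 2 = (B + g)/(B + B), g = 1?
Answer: 30389413/11473145 ≈ 2.6487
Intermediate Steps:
I(B) = 2 + (1 + B)/(2*B) (I(B) = 2 + (B + 1)/(B + B) = 2 + (1 + B)/((2*B)) = 2 + (1 + B)*(1/(2*B)) = 2 + (1 + B)/(2*B))
a(G, N) = (-433 + N)/(54 + G)
(a(I(18), -590) - 164249)/(432236 - 494253) = ((-433 - 590)/(54 + (½)*(1 + 5*18)/18) - 164249)/(432236 - 494253) = (-1023/(54 + (½)*(1/18)*(1 + 90)) - 164249)/(-62017) = (-1023/(54 + (½)*(1/18)*91) - 164249)*(-1/62017) = (-1023/(54 + 91/36) - 164249)*(-1/62017) = (-1023/(2035/36) - 164249)*(-1/62017) = ((36/2035)*(-1023) - 164249)*(-1/62017) = (-3348/185 - 164249)*(-1/62017) = -30389413/185*(-1/62017) = 30389413/11473145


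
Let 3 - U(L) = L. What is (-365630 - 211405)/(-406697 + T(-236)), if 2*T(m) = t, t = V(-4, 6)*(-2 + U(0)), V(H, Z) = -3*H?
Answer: 577035/406691 ≈ 1.4189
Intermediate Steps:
U(L) = 3 - L
t = 12 (t = (-3*(-4))*(-2 + (3 - 1*0)) = 12*(-2 + (3 + 0)) = 12*(-2 + 3) = 12*1 = 12)
T(m) = 6 (T(m) = (½)*12 = 6)
(-365630 - 211405)/(-406697 + T(-236)) = (-365630 - 211405)/(-406697 + 6) = -577035/(-406691) = -577035*(-1/406691) = 577035/406691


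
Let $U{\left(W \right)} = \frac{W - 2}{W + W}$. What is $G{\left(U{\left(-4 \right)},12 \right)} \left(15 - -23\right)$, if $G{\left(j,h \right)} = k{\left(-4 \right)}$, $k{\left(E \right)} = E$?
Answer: $-152$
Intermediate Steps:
$U{\left(W \right)} = \frac{-2 + W}{2 W}$
$G{\left(j,h \right)} = -4$
$G{\left(U{\left(-4 \right)},12 \right)} \left(15 - -23\right) = - 4 \left(15 - -23\right) = - 4 \left(15 + 23\right) = \left(-4\right) 38 = -152$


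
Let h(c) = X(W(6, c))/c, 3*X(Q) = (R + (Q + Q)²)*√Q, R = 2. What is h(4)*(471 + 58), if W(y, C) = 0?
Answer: 0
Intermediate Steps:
X(Q) = √Q*(2 + 4*Q²)/3 (X(Q) = ((2 + (Q + Q)²)*√Q)/3 = ((2 + (2*Q)²)*√Q)/3 = ((2 + 4*Q²)*√Q)/3 = (√Q*(2 + 4*Q²))/3 = √Q*(2 + 4*Q²)/3)
h(c) = 0 (h(c) = (2*√0*(1 + 2*0²)/3)/c = ((⅔)*0*(1 + 2*0))/c = ((⅔)*0*(1 + 0))/c = ((⅔)*0*1)/c = 0/c = 0)
h(4)*(471 + 58) = 0*(471 + 58) = 0*529 = 0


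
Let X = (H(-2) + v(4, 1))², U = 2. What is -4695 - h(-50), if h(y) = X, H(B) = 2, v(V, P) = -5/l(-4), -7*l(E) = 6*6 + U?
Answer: -6791901/1444 ≈ -4703.5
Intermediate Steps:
l(E) = -38/7 (l(E) = -(6*6 + 2)/7 = -(36 + 2)/7 = -⅐*38 = -38/7)
v(V, P) = 35/38 (v(V, P) = -5/(-38/7) = -5*(-7/38) = 35/38)
X = 12321/1444 (X = (2 + 35/38)² = (111/38)² = 12321/1444 ≈ 8.5325)
h(y) = 12321/1444
-4695 - h(-50) = -4695 - 1*12321/1444 = -4695 - 12321/1444 = -6791901/1444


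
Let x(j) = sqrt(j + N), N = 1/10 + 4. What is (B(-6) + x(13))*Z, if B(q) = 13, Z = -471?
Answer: -6123 - 1413*sqrt(190)/10 ≈ -8070.7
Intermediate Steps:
N = 41/10 (N = 1/10 + 4 = 41/10 ≈ 4.1000)
x(j) = sqrt(41/10 + j) (x(j) = sqrt(j + 41/10) = sqrt(41/10 + j))
(B(-6) + x(13))*Z = (13 + sqrt(410 + 100*13)/10)*(-471) = (13 + sqrt(410 + 1300)/10)*(-471) = (13 + sqrt(1710)/10)*(-471) = (13 + (3*sqrt(190))/10)*(-471) = (13 + 3*sqrt(190)/10)*(-471) = -6123 - 1413*sqrt(190)/10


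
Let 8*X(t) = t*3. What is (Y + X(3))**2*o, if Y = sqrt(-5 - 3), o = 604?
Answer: -65081/16 + 2718*I*sqrt(2) ≈ -4067.6 + 3843.8*I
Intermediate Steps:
X(t) = 3*t/8 (X(t) = (t*3)/8 = (3*t)/8 = 3*t/8)
Y = 2*I*sqrt(2) (Y = sqrt(-8) = 2*I*sqrt(2) ≈ 2.8284*I)
(Y + X(3))**2*o = (2*I*sqrt(2) + (3/8)*3)**2*604 = (2*I*sqrt(2) + 9/8)**2*604 = (9/8 + 2*I*sqrt(2))**2*604 = 604*(9/8 + 2*I*sqrt(2))**2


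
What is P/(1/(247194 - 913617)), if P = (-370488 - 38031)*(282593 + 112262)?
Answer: 107497874990772135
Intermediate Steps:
P = -161305769745 (P = -408519*394855 = -161305769745)
P/(1/(247194 - 913617)) = -161305769745/(1/(247194 - 913617)) = -161305769745/(1/(-666423)) = -161305769745/(-1/666423) = -161305769745*(-666423) = 107497874990772135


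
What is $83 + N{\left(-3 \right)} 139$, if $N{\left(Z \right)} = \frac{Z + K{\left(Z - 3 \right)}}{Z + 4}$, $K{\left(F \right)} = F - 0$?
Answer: $-1168$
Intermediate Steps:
$K{\left(F \right)} = F$ ($K{\left(F \right)} = F + 0 = F$)
$N{\left(Z \right)} = \frac{-3 + 2 Z}{4 + Z}$ ($N{\left(Z \right)} = \frac{Z + \left(Z - 3\right)}{Z + 4} = \frac{Z + \left(Z - 3\right)}{4 + Z} = \frac{Z + \left(-3 + Z\right)}{4 + Z} = \frac{-3 + 2 Z}{4 + Z}$)
$83 + N{\left(-3 \right)} 139 = 83 + \frac{-3 + 2 \left(-3\right)}{4 - 3} \cdot 139 = 83 + \frac{-3 - 6}{1} \cdot 139 = 83 + 1 \left(-9\right) 139 = 83 - 1251 = -1168$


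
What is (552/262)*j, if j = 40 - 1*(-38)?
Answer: 21528/131 ≈ 164.34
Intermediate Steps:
j = 78 (j = 40 + 38 = 78)
(552/262)*j = (552/262)*78 = (552*(1/262))*78 = (276/131)*78 = 21528/131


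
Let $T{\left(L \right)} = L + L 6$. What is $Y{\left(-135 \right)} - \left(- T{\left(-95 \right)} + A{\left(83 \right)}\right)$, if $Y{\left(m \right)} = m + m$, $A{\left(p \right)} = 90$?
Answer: $-1025$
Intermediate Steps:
$T{\left(L \right)} = 7 L$ ($T{\left(L \right)} = L + 6 L = 7 L$)
$Y{\left(m \right)} = 2 m$
$Y{\left(-135 \right)} - \left(- T{\left(-95 \right)} + A{\left(83 \right)}\right) = 2 \left(-135\right) + \left(7 \left(-95\right) - 90\right) = -270 - 755 = -1025$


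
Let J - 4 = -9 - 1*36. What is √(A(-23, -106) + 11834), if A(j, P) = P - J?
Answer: √11769 ≈ 108.48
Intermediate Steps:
J = -41 (J = 4 + (-9 - 1*36) = 4 + (-9 - 36) = 4 - 45 = -41)
A(j, P) = 41 + P (A(j, P) = P - 1*(-41) = P + 41 = 41 + P)
√(A(-23, -106) + 11834) = √((41 - 106) + 11834) = √(-65 + 11834) = √11769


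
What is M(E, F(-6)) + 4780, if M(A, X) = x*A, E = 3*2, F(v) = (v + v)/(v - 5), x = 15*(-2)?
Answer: 4600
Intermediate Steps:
x = -30
F(v) = 2*v/(-5 + v) (F(v) = (2*v)/(-5 + v) = 2*v/(-5 + v))
E = 6
M(A, X) = -30*A
M(E, F(-6)) + 4780 = -30*6 + 4780 = -180 + 4780 = 4600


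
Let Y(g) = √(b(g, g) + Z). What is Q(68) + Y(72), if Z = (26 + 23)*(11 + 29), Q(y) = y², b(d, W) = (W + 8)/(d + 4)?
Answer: 4624 + 18*√2185/19 ≈ 4668.3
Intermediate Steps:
b(d, W) = (8 + W)/(4 + d)
Z = 1960 (Z = 49*40 = 1960)
Y(g) = √(1960 + (8 + g)/(4 + g)) (Y(g) = √((8 + g)/(4 + g) + 1960) = √(1960 + (8 + g)/(4 + g)))
Q(68) + Y(72) = 68² + √((7848 + 1961*72)/(4 + 72)) = 4624 + √((7848 + 141192)/76) = 4624 + √((1/76)*149040) = 4624 + √(37260/19) = 4624 + 18*√2185/19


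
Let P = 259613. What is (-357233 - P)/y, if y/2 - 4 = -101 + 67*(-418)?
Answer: 308423/28103 ≈ 10.975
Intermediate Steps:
y = -56206 (y = 8 + 2*(-101 + 67*(-418)) = 8 + 2*(-101 - 28006) = 8 + 2*(-28107) = 8 - 56214 = -56206)
(-357233 - P)/y = (-357233 - 1*259613)/(-56206) = (-357233 - 259613)*(-1/56206) = -616846*(-1/56206) = 308423/28103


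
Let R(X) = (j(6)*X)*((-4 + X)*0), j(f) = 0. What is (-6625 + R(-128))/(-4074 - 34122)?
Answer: 6625/38196 ≈ 0.17345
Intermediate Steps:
R(X) = 0 (R(X) = (0*X)*((-4 + X)*0) = 0*0 = 0)
(-6625 + R(-128))/(-4074 - 34122) = (-6625 + 0)/(-4074 - 34122) = -6625/(-38196) = -6625*(-1/38196) = 6625/38196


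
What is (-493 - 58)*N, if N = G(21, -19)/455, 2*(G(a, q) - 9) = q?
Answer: 551/910 ≈ 0.60549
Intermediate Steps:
G(a, q) = 9 + q/2
N = -1/910 (N = (9 + (½)*(-19))/455 = (9 - 19/2)*(1/455) = -½*1/455 = -1/910 ≈ -0.0010989)
(-493 - 58)*N = (-493 - 58)*(-1/910) = -551*(-1/910) = 551/910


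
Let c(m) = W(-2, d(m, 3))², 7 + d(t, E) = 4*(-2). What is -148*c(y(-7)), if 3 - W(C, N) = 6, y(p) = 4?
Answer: -1332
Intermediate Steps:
d(t, E) = -15 (d(t, E) = -7 + 4*(-2) = -7 - 8 = -15)
W(C, N) = -3 (W(C, N) = 3 - 1*6 = 3 - 6 = -3)
c(m) = 9 (c(m) = (-3)² = 9)
-148*c(y(-7)) = -148*9 = -1332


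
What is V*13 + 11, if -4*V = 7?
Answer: -47/4 ≈ -11.750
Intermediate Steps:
V = -7/4 (V = -¼*7 = -7/4 ≈ -1.7500)
V*13 + 11 = -7/4*13 + 11 = -91/4 + 11 = -47/4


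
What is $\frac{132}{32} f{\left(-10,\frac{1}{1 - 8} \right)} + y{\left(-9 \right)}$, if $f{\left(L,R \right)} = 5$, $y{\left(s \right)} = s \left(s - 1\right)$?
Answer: $\frac{885}{8} \approx 110.63$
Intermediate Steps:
$y{\left(s \right)} = s \left(-1 + s\right)$
$\frac{132}{32} f{\left(-10,\frac{1}{1 - 8} \right)} + y{\left(-9 \right)} = \frac{132}{32} \cdot 5 - 9 \left(-1 - 9\right) = 132 \cdot \frac{1}{32} \cdot 5 - -90 = \frac{33}{8} \cdot 5 + 90 = \frac{165}{8} + 90 = \frac{885}{8}$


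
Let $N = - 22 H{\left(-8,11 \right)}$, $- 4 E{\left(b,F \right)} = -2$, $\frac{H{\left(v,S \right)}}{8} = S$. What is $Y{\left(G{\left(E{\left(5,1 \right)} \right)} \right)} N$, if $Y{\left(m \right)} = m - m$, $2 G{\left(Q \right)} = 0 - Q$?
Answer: $0$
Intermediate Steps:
$H{\left(v,S \right)} = 8 S$
$E{\left(b,F \right)} = \frac{1}{2}$ ($E{\left(b,F \right)} = \left(- \frac{1}{4}\right) \left(-2\right) = \frac{1}{2}$)
$G{\left(Q \right)} = - \frac{Q}{2}$ ($G{\left(Q \right)} = \frac{0 - Q}{2} = \frac{\left(-1\right) Q}{2} = - \frac{Q}{2}$)
$N = -1936$ ($N = - 22 \cdot 8 \cdot 11 = \left(-22\right) 88 = -1936$)
$Y{\left(m \right)} = 0$
$Y{\left(G{\left(E{\left(5,1 \right)} \right)} \right)} N = 0 \left(-1936\right) = 0$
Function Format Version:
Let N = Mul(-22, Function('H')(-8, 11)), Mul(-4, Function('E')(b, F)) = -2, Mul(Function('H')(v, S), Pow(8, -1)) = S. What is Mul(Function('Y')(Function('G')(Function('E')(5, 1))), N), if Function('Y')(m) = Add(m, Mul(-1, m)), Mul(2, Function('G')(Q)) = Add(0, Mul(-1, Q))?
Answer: 0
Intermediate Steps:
Function('H')(v, S) = Mul(8, S)
Function('E')(b, F) = Rational(1, 2) (Function('E')(b, F) = Mul(Rational(-1, 4), -2) = Rational(1, 2))
Function('G')(Q) = Mul(Rational(-1, 2), Q) (Function('G')(Q) = Mul(Rational(1, 2), Add(0, Mul(-1, Q))) = Mul(Rational(1, 2), Mul(-1, Q)) = Mul(Rational(-1, 2), Q))
N = -1936 (N = Mul(-22, Mul(8, 11)) = Mul(-22, 88) = -1936)
Function('Y')(m) = 0
Mul(Function('Y')(Function('G')(Function('E')(5, 1))), N) = Mul(0, -1936) = 0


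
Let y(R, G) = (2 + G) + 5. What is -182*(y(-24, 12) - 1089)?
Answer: 194740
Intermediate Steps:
y(R, G) = 7 + G
-182*(y(-24, 12) - 1089) = -182*((7 + 12) - 1089) = -182*(19 - 1089) = -182*(-1070) = 194740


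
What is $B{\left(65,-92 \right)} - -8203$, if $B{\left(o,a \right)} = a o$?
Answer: $2223$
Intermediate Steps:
$B{\left(65,-92 \right)} - -8203 = \left(-92\right) 65 - -8203 = -5980 + 8203 = 2223$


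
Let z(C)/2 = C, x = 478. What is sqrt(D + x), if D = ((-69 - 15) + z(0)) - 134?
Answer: 2*sqrt(65) ≈ 16.125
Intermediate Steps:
z(C) = 2*C
D = -218 (D = ((-69 - 15) + 2*0) - 134 = (-84 + 0) - 134 = -84 - 134 = -218)
sqrt(D + x) = sqrt(-218 + 478) = sqrt(260) = 2*sqrt(65)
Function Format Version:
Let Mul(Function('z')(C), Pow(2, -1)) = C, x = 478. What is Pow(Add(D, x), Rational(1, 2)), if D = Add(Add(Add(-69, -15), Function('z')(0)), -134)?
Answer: Mul(2, Pow(65, Rational(1, 2))) ≈ 16.125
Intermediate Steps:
Function('z')(C) = Mul(2, C)
D = -218 (D = Add(Add(Add(-69, -15), Mul(2, 0)), -134) = Add(Add(-84, 0), -134) = Add(-84, -134) = -218)
Pow(Add(D, x), Rational(1, 2)) = Pow(Add(-218, 478), Rational(1, 2)) = Pow(260, Rational(1, 2)) = Mul(2, Pow(65, Rational(1, 2)))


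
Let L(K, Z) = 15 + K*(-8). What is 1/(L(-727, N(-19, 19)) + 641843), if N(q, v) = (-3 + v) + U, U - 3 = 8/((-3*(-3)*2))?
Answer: 1/647674 ≈ 1.5440e-6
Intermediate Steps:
U = 31/9 (U = 3 + 8/((-3*(-3)*2)) = 3 + 8/((9*2)) = 3 + 8/18 = 3 + 8*(1/18) = 3 + 4/9 = 31/9 ≈ 3.4444)
N(q, v) = 4/9 + v (N(q, v) = (-3 + v) + 31/9 = 4/9 + v)
L(K, Z) = 15 - 8*K
1/(L(-727, N(-19, 19)) + 641843) = 1/((15 - 8*(-727)) + 641843) = 1/((15 + 5816) + 641843) = 1/(5831 + 641843) = 1/647674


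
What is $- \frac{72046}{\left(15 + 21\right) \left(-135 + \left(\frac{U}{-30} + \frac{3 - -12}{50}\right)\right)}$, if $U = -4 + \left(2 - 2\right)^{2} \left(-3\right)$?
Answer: $\frac{180115}{12111} \approx 14.872$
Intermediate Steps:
$U = -4$ ($U = -4 + 0^{2} \left(-3\right) = -4 + 0 \left(-3\right) = -4 + 0 = -4$)
$- \frac{72046}{\left(15 + 21\right) \left(-135 + \left(\frac{U}{-30} + \frac{3 - -12}{50}\right)\right)} = - \frac{72046}{\left(15 + 21\right) \left(-135 - \left(- \frac{2}{15} - \frac{3 - -12}{50}\right)\right)} = - \frac{72046}{36 \left(-135 - \left(- \frac{2}{15} - \left(3 + 12\right) \frac{1}{50}\right)\right)} = - \frac{72046}{36 \left(-135 + \left(\frac{2}{15} + 15 \cdot \frac{1}{50}\right)\right)} = - \frac{72046}{36 \left(-135 + \left(\frac{2}{15} + \frac{3}{10}\right)\right)} = - \frac{72046}{36 \left(-135 + \frac{13}{30}\right)} = - \frac{72046}{36 \left(- \frac{4037}{30}\right)} = - \frac{72046}{- \frac{24222}{5}} = \left(-72046\right) \left(- \frac{5}{24222}\right) = \frac{180115}{12111}$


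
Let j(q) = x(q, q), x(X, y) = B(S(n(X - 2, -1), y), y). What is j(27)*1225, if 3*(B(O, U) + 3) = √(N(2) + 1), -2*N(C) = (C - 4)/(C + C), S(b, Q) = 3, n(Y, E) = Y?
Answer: -3675 + 1225*√5/6 ≈ -3218.5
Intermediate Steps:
N(C) = -(-4 + C)/(4*C) (N(C) = -(C - 4)/(2*(C + C)) = -(-4 + C)/(2*(2*C)) = -(-4 + C)*1/(2*C)/2 = -(-4 + C)/(4*C))
B(O, U) = -3 + √5/6 (B(O, U) = -3 + √((¼)*(4 - 1*2)/2 + 1)/3 = -3 + √((¼)*(½)*(4 - 2) + 1)/3 = -3 + √((¼)*(½)*2 + 1)/3 = -3 + √(¼ + 1)/3 = -3 + √(5/4)/3 = -3 + (√5/2)/3 = -3 + √5/6)
x(X, y) = -3 + √5/6
j(q) = -3 + √5/6
j(27)*1225 = (-3 + √5/6)*1225 = -3675 + 1225*√5/6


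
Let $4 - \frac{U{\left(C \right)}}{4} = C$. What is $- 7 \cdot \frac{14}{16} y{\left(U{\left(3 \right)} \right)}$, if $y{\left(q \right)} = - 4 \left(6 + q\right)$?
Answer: $245$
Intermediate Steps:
$U{\left(C \right)} = 16 - 4 C$
$y{\left(q \right)} = -24 - 4 q$
$- 7 \cdot \frac{14}{16} y{\left(U{\left(3 \right)} \right)} = - 7 \cdot \frac{14}{16} \left(-24 - 4 \left(16 - 12\right)\right) = - 7 \cdot 14 \cdot \frac{1}{16} \left(-24 - 4 \left(16 - 12\right)\right) = \left(-7\right) \frac{7}{8} \left(-24 - 16\right) = - \frac{49 \left(-24 - 16\right)}{8} = \left(- \frac{49}{8}\right) \left(-40\right) = 245$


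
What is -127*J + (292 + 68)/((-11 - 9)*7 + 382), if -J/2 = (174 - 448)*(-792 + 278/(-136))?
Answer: 113674542665/2057 ≈ 5.5262e+7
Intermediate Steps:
J = -7397315/17 (J = -2*(174 - 448)*(-792 + 278/(-136)) = -(-548)*(-792 + 278*(-1/136)) = -(-548)*(-792 - 139/68) = -(-548)*(-53995)/68 = -2*7397315/34 = -7397315/17 ≈ -4.3514e+5)
-127*J + (292 + 68)/((-11 - 9)*7 + 382) = -127*(-7397315/17) + (292 + 68)/((-11 - 9)*7 + 382) = 939459005/17 + 360/(-20*7 + 382) = 939459005/17 + 360/(-140 + 382) = 939459005/17 + 360/242 = 939459005/17 + 360*(1/242) = 939459005/17 + 180/121 = 113674542665/2057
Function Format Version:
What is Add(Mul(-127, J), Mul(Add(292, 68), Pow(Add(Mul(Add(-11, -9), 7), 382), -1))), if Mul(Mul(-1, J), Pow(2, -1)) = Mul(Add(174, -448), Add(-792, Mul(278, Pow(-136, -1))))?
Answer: Rational(113674542665, 2057) ≈ 5.5262e+7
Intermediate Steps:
J = Rational(-7397315, 17) (J = Mul(-2, Mul(Add(174, -448), Add(-792, Mul(278, Pow(-136, -1))))) = Mul(-2, Mul(-274, Add(-792, Mul(278, Rational(-1, 136))))) = Mul(-2, Mul(-274, Add(-792, Rational(-139, 68)))) = Mul(-2, Mul(-274, Rational(-53995, 68))) = Mul(-2, Rational(7397315, 34)) = Rational(-7397315, 17) ≈ -4.3514e+5)
Add(Mul(-127, J), Mul(Add(292, 68), Pow(Add(Mul(Add(-11, -9), 7), 382), -1))) = Add(Mul(-127, Rational(-7397315, 17)), Mul(Add(292, 68), Pow(Add(Mul(Add(-11, -9), 7), 382), -1))) = Add(Rational(939459005, 17), Mul(360, Pow(Add(Mul(-20, 7), 382), -1))) = Add(Rational(939459005, 17), Mul(360, Pow(Add(-140, 382), -1))) = Add(Rational(939459005, 17), Mul(360, Pow(242, -1))) = Add(Rational(939459005, 17), Mul(360, Rational(1, 242))) = Add(Rational(939459005, 17), Rational(180, 121)) = Rational(113674542665, 2057)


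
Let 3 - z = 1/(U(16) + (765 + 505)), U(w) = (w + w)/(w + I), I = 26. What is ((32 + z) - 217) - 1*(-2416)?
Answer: 59616503/26686 ≈ 2234.0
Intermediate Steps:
U(w) = 2*w/(26 + w) (U(w) = (w + w)/(w + 26) = (2*w)/(26 + w) = 2*w/(26 + w))
z = 80037/26686 (z = 3 - 1/(2*16/(26 + 16) + (765 + 505)) = 3 - 1/(2*16/42 + 1270) = 3 - 1/(2*16*(1/42) + 1270) = 3 - 1/(16/21 + 1270) = 3 - 1/26686/21 = 3 - 1*21/26686 = 3 - 21/26686 = 80037/26686 ≈ 2.9992)
((32 + z) - 217) - 1*(-2416) = ((32 + 80037/26686) - 217) - 1*(-2416) = (933989/26686 - 217) + 2416 = -4856873/26686 + 2416 = 59616503/26686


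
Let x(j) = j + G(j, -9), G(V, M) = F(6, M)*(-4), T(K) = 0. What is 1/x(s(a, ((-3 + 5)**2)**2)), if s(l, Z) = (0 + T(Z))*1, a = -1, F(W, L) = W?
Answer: -1/24 ≈ -0.041667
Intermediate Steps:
G(V, M) = -24 (G(V, M) = 6*(-4) = -24)
s(l, Z) = 0 (s(l, Z) = (0 + 0)*1 = 0*1 = 0)
x(j) = -24 + j (x(j) = j - 24 = -24 + j)
1/x(s(a, ((-3 + 5)**2)**2)) = 1/(-24 + 0) = 1/(-24) = -1/24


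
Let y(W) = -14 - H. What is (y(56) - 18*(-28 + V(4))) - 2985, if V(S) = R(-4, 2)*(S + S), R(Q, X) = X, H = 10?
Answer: -2793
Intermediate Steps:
y(W) = -24 (y(W) = -14 - 1*10 = -14 - 10 = -24)
V(S) = 4*S (V(S) = 2*(S + S) = 2*(2*S) = 4*S)
(y(56) - 18*(-28 + V(4))) - 2985 = (-24 - 18*(-28 + 4*4)) - 2985 = (-24 - 18*(-28 + 16)) - 2985 = (-24 - 18*(-12)) - 2985 = (-24 + 216) - 2985 = 192 - 2985 = -2793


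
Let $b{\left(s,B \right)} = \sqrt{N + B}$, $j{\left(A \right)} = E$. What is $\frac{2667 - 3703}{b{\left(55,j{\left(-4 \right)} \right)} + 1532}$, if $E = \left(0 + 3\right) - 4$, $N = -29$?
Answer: $- \frac{793576}{1173527} + \frac{518 i \sqrt{30}}{1173527} \approx -0.67623 + 0.0024177 i$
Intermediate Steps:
$E = -1$ ($E = 3 - 4 = -1$)
$j{\left(A \right)} = -1$
$b{\left(s,B \right)} = \sqrt{-29 + B}$
$\frac{2667 - 3703}{b{\left(55,j{\left(-4 \right)} \right)} + 1532} = \frac{2667 - 3703}{\sqrt{-29 - 1} + 1532} = - \frac{1036}{\sqrt{-30} + 1532} = - \frac{1036}{i \sqrt{30} + 1532} = - \frac{1036}{1532 + i \sqrt{30}}$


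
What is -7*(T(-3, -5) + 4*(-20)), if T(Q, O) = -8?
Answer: 616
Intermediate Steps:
-7*(T(-3, -5) + 4*(-20)) = -7*(-8 + 4*(-20)) = -7*(-8 - 80) = -7*(-88) = 616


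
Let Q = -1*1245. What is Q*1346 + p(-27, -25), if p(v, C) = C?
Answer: -1675795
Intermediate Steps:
Q = -1245
Q*1346 + p(-27, -25) = -1245*1346 - 25 = -1675770 - 25 = -1675795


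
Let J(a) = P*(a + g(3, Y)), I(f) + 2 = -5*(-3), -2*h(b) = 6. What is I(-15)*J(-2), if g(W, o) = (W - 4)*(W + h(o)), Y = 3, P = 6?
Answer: -156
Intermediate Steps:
h(b) = -3 (h(b) = -1/2*6 = -3)
g(W, o) = (-4 + W)*(-3 + W) (g(W, o) = (W - 4)*(W - 3) = (-4 + W)*(-3 + W))
I(f) = 13 (I(f) = -2 - 5*(-3) = -2 + 15 = 13)
J(a) = 6*a (J(a) = 6*(a + (12 + 3**2 - 7*3)) = 6*(a + (12 + 9 - 21)) = 6*(a + 0) = 6*a)
I(-15)*J(-2) = 13*(6*(-2)) = 13*(-12) = -156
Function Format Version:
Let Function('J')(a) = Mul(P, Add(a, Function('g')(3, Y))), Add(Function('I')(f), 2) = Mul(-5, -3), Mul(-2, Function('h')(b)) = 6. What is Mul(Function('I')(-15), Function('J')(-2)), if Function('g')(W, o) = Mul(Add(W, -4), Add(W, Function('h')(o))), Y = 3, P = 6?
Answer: -156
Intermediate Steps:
Function('h')(b) = -3 (Function('h')(b) = Mul(Rational(-1, 2), 6) = -3)
Function('g')(W, o) = Mul(Add(-4, W), Add(-3, W)) (Function('g')(W, o) = Mul(Add(W, -4), Add(W, -3)) = Mul(Add(-4, W), Add(-3, W)))
Function('I')(f) = 13 (Function('I')(f) = Add(-2, Mul(-5, -3)) = Add(-2, 15) = 13)
Function('J')(a) = Mul(6, a) (Function('J')(a) = Mul(6, Add(a, Add(12, Pow(3, 2), Mul(-7, 3)))) = Mul(6, Add(a, Add(12, 9, -21))) = Mul(6, Add(a, 0)) = Mul(6, a))
Mul(Function('I')(-15), Function('J')(-2)) = Mul(13, Mul(6, -2)) = Mul(13, -12) = -156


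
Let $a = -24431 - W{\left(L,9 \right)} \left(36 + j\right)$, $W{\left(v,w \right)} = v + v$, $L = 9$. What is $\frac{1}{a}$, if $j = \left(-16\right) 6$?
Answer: $- \frac{1}{23351} \approx -4.2825 \cdot 10^{-5}$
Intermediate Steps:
$W{\left(v,w \right)} = 2 v$
$j = -96$
$a = -23351$ ($a = -24431 - 2 \cdot 9 \left(36 - 96\right) = -24431 - 18 \left(-60\right) = -24431 - -1080 = -24431 + 1080 = -23351$)
$\frac{1}{a} = \frac{1}{-23351} = - \frac{1}{23351}$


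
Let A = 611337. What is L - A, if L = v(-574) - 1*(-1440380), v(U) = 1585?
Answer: 830628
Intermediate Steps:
L = 1441965 (L = 1585 - 1*(-1440380) = 1585 + 1440380 = 1441965)
L - A = 1441965 - 1*611337 = 1441965 - 611337 = 830628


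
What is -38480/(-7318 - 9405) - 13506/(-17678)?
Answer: 453055139/147814597 ≈ 3.0650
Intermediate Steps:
-38480/(-7318 - 9405) - 13506/(-17678) = -38480/(-16723) - 13506*(-1/17678) = -38480*(-1/16723) + 6753/8839 = 38480/16723 + 6753/8839 = 453055139/147814597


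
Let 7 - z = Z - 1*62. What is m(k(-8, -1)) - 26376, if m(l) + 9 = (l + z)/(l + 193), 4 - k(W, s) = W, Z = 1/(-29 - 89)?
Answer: -638243591/24190 ≈ -26385.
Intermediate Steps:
Z = -1/118 (Z = 1/(-118) = -1/118 ≈ -0.0084746)
k(W, s) = 4 - W
z = 8143/118 (z = 7 - (-1/118 - 1*62) = 7 - (-1/118 - 62) = 7 - 1*(-7317/118) = 7 + 7317/118 = 8143/118 ≈ 69.008)
m(l) = -9 + (8143/118 + l)/(193 + l) (m(l) = -9 + (l + 8143/118)/(l + 193) = -9 + (8143/118 + l)/(193 + l))
m(k(-8, -1)) - 26376 = (-196823 - 944*(4 - 1*(-8)))/(118*(193 + (4 - 1*(-8)))) - 26376 = (-196823 - 944*(4 + 8))/(118*(193 + (4 + 8))) - 26376 = (-196823 - 944*12)/(118*(193 + 12)) - 26376 = (1/118)*(-196823 - 11328)/205 - 26376 = (1/118)*(1/205)*(-208151) - 26376 = -208151/24190 - 26376 = -638243591/24190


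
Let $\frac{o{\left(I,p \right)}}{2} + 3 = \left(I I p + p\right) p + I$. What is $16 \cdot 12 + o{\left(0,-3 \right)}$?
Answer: $204$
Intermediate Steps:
$o{\left(I,p \right)} = -6 + 2 I + 2 p \left(p + p I^{2}\right)$ ($o{\left(I,p \right)} = -6 + 2 \left(\left(I I p + p\right) p + I\right) = -6 + 2 \left(\left(I^{2} p + p\right) p + I\right) = -6 + 2 \left(\left(p I^{2} + p\right) p + I\right) = -6 + 2 \left(\left(p + p I^{2}\right) p + I\right) = -6 + 2 \left(p \left(p + p I^{2}\right) + I\right) = -6 + 2 \left(I + p \left(p + p I^{2}\right)\right) = -6 + \left(2 I + 2 p \left(p + p I^{2}\right)\right) = -6 + 2 I + 2 p \left(p + p I^{2}\right)$)
$16 \cdot 12 + o{\left(0,-3 \right)} = 16 \cdot 12 + \left(-6 + 2 \cdot 0 + 2 \left(-3\right)^{2} + 2 \cdot 0^{2} \left(-3\right)^{2}\right) = 192 + \left(-6 + 0 + 2 \cdot 9 + 2 \cdot 0 \cdot 9\right) = 192 + \left(-6 + 0 + 18 + 0\right) = 192 + 12 = 204$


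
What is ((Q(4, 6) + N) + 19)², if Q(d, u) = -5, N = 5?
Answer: 361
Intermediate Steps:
((Q(4, 6) + N) + 19)² = ((-5 + 5) + 19)² = (0 + 19)² = 19² = 361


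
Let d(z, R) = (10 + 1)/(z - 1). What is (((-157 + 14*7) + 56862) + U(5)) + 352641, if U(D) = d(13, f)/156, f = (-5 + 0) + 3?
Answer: 766479179/1872 ≈ 4.0944e+5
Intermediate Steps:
f = -2 (f = -5 + 3 = -2)
d(z, R) = 11/(-1 + z)
U(D) = 11/1872 (U(D) = (11/(-1 + 13))/156 = (11/12)*(1/156) = 11/1872)
(((-157 + 14*7) + 56862) + U(5)) + 352641 = (((-157 + 14*7) + 56862) + 11/1872) + 352641 = (((-157 + 98) + 56862) + 11/1872) + 352641 = ((-59 + 56862) + 11/1872) + 352641 = (56803 + 11/1872) + 352641 = 106335227/1872 + 352641 = 766479179/1872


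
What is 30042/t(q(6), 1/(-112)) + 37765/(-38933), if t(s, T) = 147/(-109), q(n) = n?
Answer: -42498232243/1907717 ≈ -22277.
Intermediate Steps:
t(s, T) = -147/109 (t(s, T) = 147*(-1/109) = -147/109)
30042/t(q(6), 1/(-112)) + 37765/(-38933) = 30042/(-147/109) + 37765/(-38933) = 30042*(-109/147) + 37765*(-1/38933) = -1091526/49 - 37765/38933 = -42498232243/1907717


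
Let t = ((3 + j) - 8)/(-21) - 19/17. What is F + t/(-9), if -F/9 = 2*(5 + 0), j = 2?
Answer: -96274/1071 ≈ -89.892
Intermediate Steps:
t = -116/119 (t = ((3 + 2) - 8)/(-21) - 19/17 = (5 - 8)*(-1/21) - 19*1/17 = -3*(-1/21) - 19/17 = ⅐ - 19/17 = -116/119 ≈ -0.97479)
F = -90 (F = -18*(5 + 0) = -18*5 = -9*10 = -90)
F + t/(-9) = -90 - 116/119/(-9) = -90 - 116/119*(-⅑) = -90 + 116/1071 = -96274/1071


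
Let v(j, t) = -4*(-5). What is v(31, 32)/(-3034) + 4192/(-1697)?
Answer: -6376234/2574349 ≈ -2.4768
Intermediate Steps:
v(j, t) = 20
v(31, 32)/(-3034) + 4192/(-1697) = 20/(-3034) + 4192/(-1697) = 20*(-1/3034) + 4192*(-1/1697) = -10/1517 - 4192/1697 = -6376234/2574349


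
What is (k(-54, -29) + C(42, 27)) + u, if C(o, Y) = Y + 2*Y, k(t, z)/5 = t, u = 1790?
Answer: 1601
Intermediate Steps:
k(t, z) = 5*t
C(o, Y) = 3*Y
(k(-54, -29) + C(42, 27)) + u = (5*(-54) + 3*27) + 1790 = (-270 + 81) + 1790 = -189 + 1790 = 1601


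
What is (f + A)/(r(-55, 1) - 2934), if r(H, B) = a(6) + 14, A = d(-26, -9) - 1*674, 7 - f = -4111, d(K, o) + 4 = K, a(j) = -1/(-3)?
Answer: -10242/8759 ≈ -1.1693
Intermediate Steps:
a(j) = ⅓ (a(j) = -1*(-⅓) = ⅓)
d(K, o) = -4 + K
f = 4118 (f = 7 - 1*(-4111) = 7 + 4111 = 4118)
A = -704 (A = (-4 - 26) - 1*674 = -30 - 674 = -704)
r(H, B) = 43/3 (r(H, B) = ⅓ + 14 = 43/3)
(f + A)/(r(-55, 1) - 2934) = (4118 - 704)/(43/3 - 2934) = 3414/(-8759/3) = 3414*(-3/8759) = -10242/8759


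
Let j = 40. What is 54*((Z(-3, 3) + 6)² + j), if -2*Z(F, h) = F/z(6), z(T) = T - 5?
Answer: 10395/2 ≈ 5197.5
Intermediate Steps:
z(T) = -5 + T
Z(F, h) = -F/2 (Z(F, h) = -F/(2*(-5 + 6)) = -F/(2*1) = -F/2)
54*((Z(-3, 3) + 6)² + j) = 54*((-½*(-3) + 6)² + 40) = 54*((3/2 + 6)² + 40) = 54*((15/2)² + 40) = 54*(225/4 + 40) = 54*(385/4) = 10395/2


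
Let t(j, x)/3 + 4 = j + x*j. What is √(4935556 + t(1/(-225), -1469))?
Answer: 2*√277625451/15 ≈ 2221.6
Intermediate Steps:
t(j, x) = -12 + 3*j + 3*j*x (t(j, x) = -12 + 3*(j + x*j) = -12 + 3*(j + j*x) = -12 + (3*j + 3*j*x) = -12 + 3*j + 3*j*x)
√(4935556 + t(1/(-225), -1469)) = √(4935556 + (-12 + 3/(-225) + 3*(-1469)/(-225))) = √(4935556 + (-12 + 3*(-1/225) + 3*(-1/225)*(-1469))) = √(4935556 + (-12 - 1/75 + 1469/75)) = √(4935556 + 568/75) = √(370167268/75) = 2*√277625451/15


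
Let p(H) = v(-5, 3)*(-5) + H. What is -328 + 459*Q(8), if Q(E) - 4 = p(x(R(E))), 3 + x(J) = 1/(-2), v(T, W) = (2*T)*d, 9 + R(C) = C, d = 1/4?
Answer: 5639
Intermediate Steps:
d = ¼ ≈ 0.25000
R(C) = -9 + C
v(T, W) = T/2 (v(T, W) = (2*T)*(¼) = T/2)
x(J) = -7/2 (x(J) = -3 + 1/(-2) = -3 + 1*(-½) = -3 - ½ = -7/2)
p(H) = 25/2 + H (p(H) = ((½)*(-5))*(-5) + H = -5/2*(-5) + H = 25/2 + H)
Q(E) = 13 (Q(E) = 4 + (25/2 - 7/2) = 4 + 9 = 13)
-328 + 459*Q(8) = -328 + 459*13 = -328 + 5967 = 5639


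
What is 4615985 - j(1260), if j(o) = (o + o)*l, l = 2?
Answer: 4610945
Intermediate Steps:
j(o) = 4*o (j(o) = (o + o)*2 = (2*o)*2 = 4*o)
4615985 - j(1260) = 4615985 - 4*1260 = 4615985 - 1*5040 = 4615985 - 5040 = 4610945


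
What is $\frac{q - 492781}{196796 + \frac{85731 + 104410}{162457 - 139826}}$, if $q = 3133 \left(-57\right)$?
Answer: $- \frac{2170513346}{636268631} \approx -3.4113$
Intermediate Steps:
$q = -178581$
$\frac{q - 492781}{196796 + \frac{85731 + 104410}{162457 - 139826}} = \frac{-178581 - 492781}{196796 + \frac{85731 + 104410}{162457 - 139826}} = - \frac{671362}{196796 + \frac{190141}{22631}} = - \frac{671362}{196796 + 190141 \cdot \frac{1}{22631}} = - \frac{671362}{196796 + \frac{27163}{3233}} = - \frac{671362}{\frac{636268631}{3233}} = \left(-671362\right) \frac{3233}{636268631} = - \frac{2170513346}{636268631}$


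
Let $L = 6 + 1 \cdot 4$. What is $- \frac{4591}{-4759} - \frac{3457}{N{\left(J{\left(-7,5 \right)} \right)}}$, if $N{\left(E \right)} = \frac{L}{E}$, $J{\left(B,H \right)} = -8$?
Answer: $\frac{65830407}{23795} \approx 2766.6$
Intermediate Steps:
$L = 10$ ($L = 6 + 4 = 10$)
$N{\left(E \right)} = \frac{10}{E}$
$- \frac{4591}{-4759} - \frac{3457}{N{\left(J{\left(-7,5 \right)} \right)}} = - \frac{4591}{-4759} - \frac{3457}{10 \frac{1}{-8}} = \left(-4591\right) \left(- \frac{1}{4759}\right) - \frac{3457}{10 \left(- \frac{1}{8}\right)} = \frac{4591}{4759} - \frac{3457}{- \frac{5}{4}} = \frac{4591}{4759} - - \frac{13828}{5} = \frac{4591}{4759} + \frac{13828}{5} = \frac{65830407}{23795}$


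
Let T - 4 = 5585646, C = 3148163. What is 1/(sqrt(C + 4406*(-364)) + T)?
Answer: 5585650/31199484378121 - sqrt(1544379)/31199484378121 ≈ 1.7899e-7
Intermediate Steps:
T = 5585650 (T = 4 + 5585646 = 5585650)
1/(sqrt(C + 4406*(-364)) + T) = 1/(sqrt(3148163 + 4406*(-364)) + 5585650) = 1/(sqrt(3148163 - 1603784) + 5585650) = 1/(sqrt(1544379) + 5585650) = 1/(5585650 + sqrt(1544379))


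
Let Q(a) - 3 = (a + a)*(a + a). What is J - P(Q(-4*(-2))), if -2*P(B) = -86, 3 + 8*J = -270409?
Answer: -67689/2 ≈ -33845.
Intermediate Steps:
Q(a) = 3 + 4*a**2 (Q(a) = 3 + (a + a)*(a + a) = 3 + (2*a)*(2*a) = 3 + 4*a**2)
J = -67603/2 (J = -3/8 + (1/8)*(-270409) = -3/8 - 270409/8 = -67603/2 ≈ -33802.)
P(B) = 43 (P(B) = -1/2*(-86) = 43)
J - P(Q(-4*(-2))) = -67603/2 - 1*43 = -67603/2 - 43 = -67689/2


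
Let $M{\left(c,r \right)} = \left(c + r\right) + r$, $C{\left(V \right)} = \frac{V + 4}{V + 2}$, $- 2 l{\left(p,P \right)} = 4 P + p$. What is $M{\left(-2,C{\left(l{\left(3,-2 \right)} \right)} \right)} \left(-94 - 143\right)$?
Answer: $- \frac{632}{3} \approx -210.67$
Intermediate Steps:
$l{\left(p,P \right)} = - 2 P - \frac{p}{2}$ ($l{\left(p,P \right)} = - \frac{4 P + p}{2} = - \frac{p + 4 P}{2} = - 2 P - \frac{p}{2}$)
$C{\left(V \right)} = \frac{4 + V}{2 + V}$
$M{\left(c,r \right)} = c + 2 r$
$M{\left(-2,C{\left(l{\left(3,-2 \right)} \right)} \right)} \left(-94 - 143\right) = \left(-2 + 2 \frac{4 - - \frac{5}{2}}{2 - - \frac{5}{2}}\right) \left(-94 - 143\right) = \left(-2 + 2 \frac{4 + \left(4 - \frac{3}{2}\right)}{2 + \left(4 - \frac{3}{2}\right)}\right) \left(-237\right) = \left(-2 + 2 \frac{4 + \frac{5}{2}}{2 + \frac{5}{2}}\right) \left(-237\right) = \left(-2 + 2 \frac{1}{\frac{9}{2}} \cdot \frac{13}{2}\right) \left(-237\right) = \left(-2 + 2 \cdot \frac{2}{9} \cdot \frac{13}{2}\right) \left(-237\right) = \left(-2 + 2 \cdot \frac{13}{9}\right) \left(-237\right) = \left(-2 + \frac{26}{9}\right) \left(-237\right) = \frac{8}{9} \left(-237\right) = - \frac{632}{3}$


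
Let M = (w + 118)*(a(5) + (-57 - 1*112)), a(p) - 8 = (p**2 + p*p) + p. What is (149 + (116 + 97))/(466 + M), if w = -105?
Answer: -181/456 ≈ -0.39693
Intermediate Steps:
a(p) = 8 + p + 2*p**2 (a(p) = 8 + ((p**2 + p*p) + p) = 8 + ((p**2 + p**2) + p) = 8 + (2*p**2 + p) = 8 + (p + 2*p**2) = 8 + p + 2*p**2)
M = -1378 (M = (-105 + 118)*((8 + 5 + 2*5**2) + (-57 - 1*112)) = 13*((8 + 5 + 2*25) + (-57 - 112)) = 13*((8 + 5 + 50) - 169) = 13*(63 - 169) = 13*(-106) = -1378)
(149 + (116 + 97))/(466 + M) = (149 + (116 + 97))/(466 - 1378) = (149 + 213)/(-912) = 362*(-1/912) = -181/456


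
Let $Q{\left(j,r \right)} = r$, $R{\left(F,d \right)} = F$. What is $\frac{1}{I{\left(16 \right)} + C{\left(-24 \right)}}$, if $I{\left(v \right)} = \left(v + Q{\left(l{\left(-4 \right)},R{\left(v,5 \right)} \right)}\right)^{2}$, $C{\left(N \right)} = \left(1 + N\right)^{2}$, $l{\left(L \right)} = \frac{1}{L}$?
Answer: $\frac{1}{1553} \approx 0.00064391$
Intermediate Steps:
$I{\left(v \right)} = 4 v^{2}$ ($I{\left(v \right)} = \left(v + v\right)^{2} = \left(2 v\right)^{2} = 4 v^{2}$)
$\frac{1}{I{\left(16 \right)} + C{\left(-24 \right)}} = \frac{1}{4 \cdot 16^{2} + \left(1 - 24\right)^{2}} = \frac{1}{4 \cdot 256 + \left(-23\right)^{2}} = \frac{1}{1024 + 529} = \frac{1}{1553}$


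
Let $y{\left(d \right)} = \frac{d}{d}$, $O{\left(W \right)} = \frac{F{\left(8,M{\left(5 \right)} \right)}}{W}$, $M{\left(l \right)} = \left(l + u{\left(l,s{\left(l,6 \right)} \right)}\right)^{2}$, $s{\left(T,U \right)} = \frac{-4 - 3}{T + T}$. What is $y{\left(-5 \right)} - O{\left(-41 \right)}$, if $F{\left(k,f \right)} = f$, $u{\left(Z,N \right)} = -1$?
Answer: $\frac{57}{41} \approx 1.3902$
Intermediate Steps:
$s{\left(T,U \right)} = - \frac{7}{2 T}$
$M{\left(l \right)} = \left(-1 + l\right)^{2}$ ($M{\left(l \right)} = \left(l - 1\right)^{2} = \left(-1 + l\right)^{2}$)
$O{\left(W \right)} = \frac{16}{W}$ ($O{\left(W \right)} = \frac{\left(-1 + 5\right)^{2}}{W} = \frac{4^{2}}{W} = \frac{16}{W}$)
$y{\left(d \right)} = 1$
$y{\left(-5 \right)} - O{\left(-41 \right)} = 1 - \frac{16}{-41} = 1 - 16 \left(- \frac{1}{41}\right) = 1 - - \frac{16}{41} = 1 + \frac{16}{41} = \frac{57}{41}$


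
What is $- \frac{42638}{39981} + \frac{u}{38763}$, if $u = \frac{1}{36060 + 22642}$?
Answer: $- \frac{32340434440469}{30325130397702} \approx -1.0665$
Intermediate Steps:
$u = \frac{1}{58702} \approx 1.7035 \cdot 10^{-5}$
$- \frac{42638}{39981} + \frac{u}{38763} = - \frac{42638}{39981} + \frac{1}{58702 \cdot 38763} = \left(-42638\right) \frac{1}{39981} + \frac{1}{58702} \cdot \frac{1}{38763} = - \frac{42638}{39981} + \frac{1}{2275465626} = - \frac{32340434440469}{30325130397702}$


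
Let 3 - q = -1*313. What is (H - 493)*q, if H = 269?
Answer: -70784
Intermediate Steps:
q = 316 (q = 3 - (-1)*313 = 3 - 1*(-313) = 3 + 313 = 316)
(H - 493)*q = (269 - 493)*316 = -224*316 = -70784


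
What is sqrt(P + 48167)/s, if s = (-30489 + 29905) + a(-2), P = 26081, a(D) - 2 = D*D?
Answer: -sqrt(18562)/289 ≈ -0.47143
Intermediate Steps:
a(D) = 2 + D**2 (a(D) = 2 + D*D = 2 + D**2)
s = -578 (s = (-30489 + 29905) + (2 + (-2)**2) = -584 + (2 + 4) = -584 + 6 = -578)
sqrt(P + 48167)/s = sqrt(26081 + 48167)/(-578) = sqrt(74248)*(-1/578) = (2*sqrt(18562))*(-1/578) = -sqrt(18562)/289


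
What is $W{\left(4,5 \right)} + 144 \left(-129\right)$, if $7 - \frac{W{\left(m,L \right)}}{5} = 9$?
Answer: $-18586$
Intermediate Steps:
$W{\left(m,L \right)} = -10$ ($W{\left(m,L \right)} = 35 - 45 = -10$)
$W{\left(4,5 \right)} + 144 \left(-129\right) = -10 + 144 \left(-129\right) = -10 - 18576 = -18586$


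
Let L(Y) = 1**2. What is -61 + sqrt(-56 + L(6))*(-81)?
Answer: -61 - 81*I*sqrt(55) ≈ -61.0 - 600.71*I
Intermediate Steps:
L(Y) = 1
-61 + sqrt(-56 + L(6))*(-81) = -61 + sqrt(-56 + 1)*(-81) = -61 + sqrt(-55)*(-81) = -61 + (I*sqrt(55))*(-81) = -61 - 81*I*sqrt(55)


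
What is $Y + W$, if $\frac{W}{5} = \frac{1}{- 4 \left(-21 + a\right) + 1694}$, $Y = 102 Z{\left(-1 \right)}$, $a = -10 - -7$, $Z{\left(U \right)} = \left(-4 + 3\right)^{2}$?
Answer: $\frac{36517}{358} \approx 102.0$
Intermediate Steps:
$Z{\left(U \right)} = 1$ ($Z{\left(U \right)} = \left(-1\right)^{2} = 1$)
$a = -3$ ($a = -10 + 7 = -3$)
$Y = 102$ ($Y = 102 \cdot 1 = 102$)
$W = \frac{1}{358}$ ($W = \frac{5}{- 4 \left(-21 - 3\right) + 1694} = \frac{5}{\left(-4\right) \left(-24\right) + 1694} = \frac{5}{96 + 1694} = \frac{5}{1790} = 5 \cdot \frac{1}{1790} = \frac{1}{358} \approx 0.0027933$)
$Y + W = 102 + \frac{1}{358} = \frac{36517}{358}$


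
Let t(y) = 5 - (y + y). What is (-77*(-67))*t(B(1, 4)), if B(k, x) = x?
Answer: -15477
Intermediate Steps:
t(y) = 5 - 2*y
(-77*(-67))*t(B(1, 4)) = (-77*(-67))*(5 - 2*4) = 5159*(5 - 8) = 5159*(-3) = -15477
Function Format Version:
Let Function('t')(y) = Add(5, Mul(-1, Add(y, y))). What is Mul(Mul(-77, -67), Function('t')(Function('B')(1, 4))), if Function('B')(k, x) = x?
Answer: -15477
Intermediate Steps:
Function('t')(y) = Add(5, Mul(-2, y)) (Function('t')(y) = Add(5, Mul(-1, Mul(2, y))) = Add(5, Mul(-2, y)))
Mul(Mul(-77, -67), Function('t')(Function('B')(1, 4))) = Mul(Mul(-77, -67), Add(5, Mul(-2, 4))) = Mul(5159, Add(5, -8)) = Mul(5159, -3) = -15477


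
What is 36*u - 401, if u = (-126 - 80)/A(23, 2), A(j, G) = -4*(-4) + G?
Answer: -813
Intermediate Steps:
A(j, G) = 16 + G
u = -103/9 (u = (-126 - 80)/(16 + 2) = -206/18 = -206*1/18 = -103/9 ≈ -11.444)
36*u - 401 = 36*(-103/9) - 401 = -412 - 401 = -813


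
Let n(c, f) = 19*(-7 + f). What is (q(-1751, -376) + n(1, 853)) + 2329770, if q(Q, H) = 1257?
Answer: 2347101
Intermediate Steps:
n(c, f) = -133 + 19*f
(q(-1751, -376) + n(1, 853)) + 2329770 = (1257 + (-133 + 19*853)) + 2329770 = (1257 + (-133 + 16207)) + 2329770 = (1257 + 16074) + 2329770 = 17331 + 2329770 = 2347101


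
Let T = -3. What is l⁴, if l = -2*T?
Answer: 1296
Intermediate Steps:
l = 6 (l = -2*(-3) = 6)
l⁴ = 6⁴ = 1296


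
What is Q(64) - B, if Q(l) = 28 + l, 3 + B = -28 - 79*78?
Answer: 6285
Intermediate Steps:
B = -6193 (B = -3 + (-28 - 79*78) = -3 + (-28 - 6162) = -3 - 6190 = -6193)
Q(64) - B = (28 + 64) - 1*(-6193) = 92 + 6193 = 6285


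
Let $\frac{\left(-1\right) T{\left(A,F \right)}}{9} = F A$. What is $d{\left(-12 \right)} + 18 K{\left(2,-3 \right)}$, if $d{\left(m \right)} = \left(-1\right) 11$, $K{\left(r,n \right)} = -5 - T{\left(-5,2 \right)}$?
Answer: $-1721$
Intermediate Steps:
$T{\left(A,F \right)} = - 9 A F$ ($T{\left(A,F \right)} = - 9 F A = - 9 A F$)
$K{\left(r,n \right)} = -95$ ($K{\left(r,n \right)} = -5 - \left(-9\right) \left(-5\right) 2 = -5 - 90 = -95$)
$d{\left(m \right)} = -11$
$d{\left(-12 \right)} + 18 K{\left(2,-3 \right)} = -11 + 18 \left(-95\right) = -11 - 1710 = -1721$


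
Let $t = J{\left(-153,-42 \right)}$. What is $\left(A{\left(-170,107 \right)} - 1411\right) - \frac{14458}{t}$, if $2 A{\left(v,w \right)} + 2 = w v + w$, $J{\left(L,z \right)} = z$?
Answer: $- \frac{424589}{42} \approx -10109.0$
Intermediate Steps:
$A{\left(v,w \right)} = -1 + \frac{w}{2} + \frac{v w}{2}$ ($A{\left(v,w \right)} = -1 + \frac{w v + w}{2} = -1 + \frac{v w + w}{2} = -1 + \frac{w + v w}{2} = -1 + \left(\frac{w}{2} + \frac{v w}{2}\right) = -1 + \frac{w}{2} + \frac{v w}{2}$)
$t = -42$
$\left(A{\left(-170,107 \right)} - 1411\right) - \frac{14458}{t} = \left(\left(-1 + \frac{1}{2} \cdot 107 + \frac{1}{2} \left(-170\right) 107\right) - 1411\right) - \frac{14458}{-42} = \left(\left(-1 + \frac{107}{2} - 9095\right) - 1411\right) - - \frac{7229}{21} = \left(- \frac{18085}{2} - 1411\right) + \frac{7229}{21} = - \frac{20907}{2} + \frac{7229}{21} = - \frac{424589}{42}$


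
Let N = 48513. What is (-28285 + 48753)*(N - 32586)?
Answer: 325993836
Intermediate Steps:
(-28285 + 48753)*(N - 32586) = (-28285 + 48753)*(48513 - 32586) = 20468*15927 = 325993836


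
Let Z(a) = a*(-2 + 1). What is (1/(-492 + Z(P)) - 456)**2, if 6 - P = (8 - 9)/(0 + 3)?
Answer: 464746248729/2235025 ≈ 2.0794e+5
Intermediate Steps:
P = 19/3 (P = 6 - (8 - 9)/(0 + 3) = 6 - (-1)/3 = 6 - 1*(-1/3) = 6 + 1/3 = 19/3 ≈ 6.3333)
Z(a) = -a (Z(a) = a*(-1) = -a)
(1/(-492 + Z(P)) - 456)**2 = (1/(-492 - 1*19/3) - 456)**2 = (1/(-492 - 19/3) - 456)**2 = (1/(-1495/3) - 456)**2 = (-3/1495 - 456)**2 = (-681723/1495)**2 = 464746248729/2235025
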